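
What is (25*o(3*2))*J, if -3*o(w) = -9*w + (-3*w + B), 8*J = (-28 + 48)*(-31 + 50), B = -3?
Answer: 59375/2 ≈ 29688.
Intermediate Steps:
J = 95/2 (J = ((-28 + 48)*(-31 + 50))/8 = (20*19)/8 = (⅛)*380 = 95/2 ≈ 47.500)
o(w) = 1 + 4*w (o(w) = -(-9*w + (-3*w - 3))/3 = -(-9*w + (-3 - 3*w))/3 = -(-3 - 12*w)/3 = 1 + 4*w)
(25*o(3*2))*J = (25*(1 + 4*(3*2)))*(95/2) = (25*(1 + 4*6))*(95/2) = (25*(1 + 24))*(95/2) = (25*25)*(95/2) = 625*(95/2) = 59375/2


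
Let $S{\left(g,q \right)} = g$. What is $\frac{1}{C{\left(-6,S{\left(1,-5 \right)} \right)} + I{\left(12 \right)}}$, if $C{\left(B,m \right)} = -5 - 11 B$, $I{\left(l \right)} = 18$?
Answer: $\frac{1}{79} \approx 0.012658$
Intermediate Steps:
$\frac{1}{C{\left(-6,S{\left(1,-5 \right)} \right)} + I{\left(12 \right)}} = \frac{1}{\left(-5 - -66\right) + 18} = \frac{1}{\left(-5 + 66\right) + 18} = \frac{1}{61 + 18} = \frac{1}{79}$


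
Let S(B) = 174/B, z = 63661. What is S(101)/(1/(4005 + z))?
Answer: 11773884/101 ≈ 1.1657e+5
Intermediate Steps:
S(101)/(1/(4005 + z)) = (174/101)/(1/(4005 + 63661)) = (174*(1/101))/(1/67666) = 174/(101*(1/67666)) = (174/101)*67666 = 11773884/101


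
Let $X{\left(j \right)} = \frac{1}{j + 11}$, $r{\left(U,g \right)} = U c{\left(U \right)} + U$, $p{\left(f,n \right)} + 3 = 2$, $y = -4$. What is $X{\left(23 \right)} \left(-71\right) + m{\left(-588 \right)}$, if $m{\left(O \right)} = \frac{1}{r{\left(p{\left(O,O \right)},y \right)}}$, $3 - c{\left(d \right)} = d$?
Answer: $- \frac{389}{170} \approx -2.2882$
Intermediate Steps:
$p{\left(f,n \right)} = -1$ ($p{\left(f,n \right)} = -3 + 2 = -1$)
$c{\left(d \right)} = 3 - d$
$r{\left(U,g \right)} = U + U \left(3 - U\right)$ ($r{\left(U,g \right)} = U \left(3 - U\right) + U = U + U \left(3 - U\right)$)
$X{\left(j \right)} = \frac{1}{11 + j}$
$m{\left(O \right)} = - \frac{1}{5}$ ($m{\left(O \right)} = \frac{1}{\left(-1\right) \left(4 - -1\right)} = \frac{1}{\left(-1\right) \left(4 + 1\right)} = \frac{1}{\left(-1\right) 5} = \frac{1}{-5} = - \frac{1}{5}$)
$X{\left(23 \right)} \left(-71\right) + m{\left(-588 \right)} = \frac{1}{11 + 23} \left(-71\right) - \frac{1}{5} = \frac{1}{34} \left(-71\right) - \frac{1}{5} = - \frac{71}{34} - \frac{1}{5} = - \frac{389}{170}$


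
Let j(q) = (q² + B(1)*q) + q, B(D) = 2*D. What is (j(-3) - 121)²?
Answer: 14641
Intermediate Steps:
j(q) = q² + 3*q (j(q) = (q² + (2*1)*q) + q = (q² + 2*q) + q = q² + 3*q)
(j(-3) - 121)² = (-3*(3 - 3) - 121)² = (-3*0 - 121)² = (0 - 121)² = (-121)² = 14641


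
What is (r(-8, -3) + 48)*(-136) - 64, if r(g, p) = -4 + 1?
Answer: -6184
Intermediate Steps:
r(g, p) = -3
(r(-8, -3) + 48)*(-136) - 64 = (-3 + 48)*(-136) - 64 = 45*(-136) - 64 = -6120 - 64 = -6184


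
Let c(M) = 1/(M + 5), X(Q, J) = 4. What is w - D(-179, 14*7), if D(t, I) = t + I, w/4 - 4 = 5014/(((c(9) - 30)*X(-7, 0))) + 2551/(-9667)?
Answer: -289964327/4050473 ≈ -71.588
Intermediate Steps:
c(M) = 1/(5 + M)
w = -618052640/4050473 (w = 16 + 4*(5014/(((1/(5 + 9) - 30)*4)) + 2551/(-9667)) = 16 + 4*(5014/(((1/14 - 30)*4)) + 2551*(-1/9667)) = 16 + 4*(5014/(((1/14 - 30)*4)) - 2551/9667) = 16 + 4*(5014/((-419/14*4)) - 2551/9667) = 16 + 4*(5014/(-838/7) - 2551/9667) = 16 + 4*(5014*(-7/838) - 2551/9667) = 16 + 4*(-17549/419 - 2551/9667) = 16 + 4*(-170715052/4050473) = 16 - 682860208/4050473 = -618052640/4050473 ≈ -152.59)
D(t, I) = I + t
w - D(-179, 14*7) = -618052640/4050473 - (14*7 - 179) = -618052640/4050473 - (98 - 179) = -618052640/4050473 - 1*(-81) = -618052640/4050473 + 81 = -289964327/4050473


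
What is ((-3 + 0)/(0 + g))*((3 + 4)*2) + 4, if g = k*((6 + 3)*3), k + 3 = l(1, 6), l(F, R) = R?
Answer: 94/27 ≈ 3.4815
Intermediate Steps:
k = 3 (k = -3 + 6 = 3)
g = 81 (g = 3*((6 + 3)*3) = 3*(9*3) = 3*27 = 81)
((-3 + 0)/(0 + g))*((3 + 4)*2) + 4 = ((-3 + 0)/(0 + 81))*((3 + 4)*2) + 4 = (-3/81)*(7*2) + 4 = -3*1/81*14 + 4 = -1/27*14 + 4 = -14/27 + 4 = 94/27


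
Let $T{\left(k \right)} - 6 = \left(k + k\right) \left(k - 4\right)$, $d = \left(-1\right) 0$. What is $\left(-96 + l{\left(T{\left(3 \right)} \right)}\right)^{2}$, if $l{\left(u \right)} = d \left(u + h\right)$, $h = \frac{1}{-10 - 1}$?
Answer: $9216$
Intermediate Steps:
$d = 0$
$T{\left(k \right)} = 6 + 2 k \left(-4 + k\right)$ ($T{\left(k \right)} = 6 + \left(k + k\right) \left(k - 4\right) = 6 + 2 k \left(-4 + k\right)$)
$h = - \frac{1}{11}$ ($h = \frac{1}{-11} = - \frac{1}{11} \approx -0.090909$)
$l{\left(u \right)} = 0$ ($l{\left(u \right)} = 0 \left(u - \frac{1}{11}\right) = 0 \left(- \frac{1}{11} + u\right) = 0$)
$\left(-96 + l{\left(T{\left(3 \right)} \right)}\right)^{2} = \left(-96 + 0\right)^{2} = \left(-96\right)^{2} = 9216$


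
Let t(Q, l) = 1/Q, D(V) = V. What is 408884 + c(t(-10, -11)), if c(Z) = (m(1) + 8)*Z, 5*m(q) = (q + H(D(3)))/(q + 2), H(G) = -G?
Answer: 30666241/75 ≈ 4.0888e+5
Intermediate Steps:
m(q) = (-3 + q)/(5*(2 + q)) (m(q) = ((q - 1*3)/(q + 2))/5 = ((q - 3)/(2 + q))/5 = ((-3 + q)/(2 + q))/5 = (-3 + q)/(5*(2 + q)))
c(Z) = 118*Z/15 (c(Z) = ((-3 + 1)/(5*(2 + 1)) + 8)*Z = ((⅕)*(-2)/3 + 8)*Z = ((⅕)*(⅓)*(-2) + 8)*Z = (-2/15 + 8)*Z = 118*Z/15)
408884 + c(t(-10, -11)) = 408884 + (118/15)/(-10) = 408884 + (118/15)*(-⅒) = 408884 - 59/75 = 30666241/75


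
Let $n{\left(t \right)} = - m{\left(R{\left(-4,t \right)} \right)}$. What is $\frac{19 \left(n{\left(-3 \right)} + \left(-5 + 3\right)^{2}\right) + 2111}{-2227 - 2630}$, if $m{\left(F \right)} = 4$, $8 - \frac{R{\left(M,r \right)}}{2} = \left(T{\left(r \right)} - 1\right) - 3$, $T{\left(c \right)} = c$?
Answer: $- \frac{2111}{4857} \approx -0.43463$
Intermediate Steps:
$R{\left(M,r \right)} = 24 - 2 r$ ($R{\left(M,r \right)} = 16 - 2 \left(\left(r - 1\right) - 3\right) = 16 - 2 \left(\left(-1 + r\right) - 3\right) = 16 - 2 \left(-4 + r\right) = 16 - \left(-8 + 2 r\right) = 24 - 2 r$)
$n{\left(t \right)} = -4$ ($n{\left(t \right)} = \left(-1\right) 4 = -4$)
$\frac{19 \left(n{\left(-3 \right)} + \left(-5 + 3\right)^{2}\right) + 2111}{-2227 - 2630} = \frac{19 \left(-4 + \left(-5 + 3\right)^{2}\right) + 2111}{-2227 - 2630} = \frac{19 \left(-4 + \left(-2\right)^{2}\right) + 2111}{-4857} = \left(19 \left(-4 + 4\right) + 2111\right) \left(- \frac{1}{4857}\right) = \left(19 \cdot 0 + 2111\right) \left(- \frac{1}{4857}\right) = \left(0 + 2111\right) \left(- \frac{1}{4857}\right) = 2111 \left(- \frac{1}{4857}\right) = - \frac{2111}{4857}$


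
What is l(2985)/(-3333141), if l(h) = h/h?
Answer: -1/3333141 ≈ -3.0002e-7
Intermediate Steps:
l(h) = 1
l(2985)/(-3333141) = 1/(-3333141) = 1*(-1/3333141) = -1/3333141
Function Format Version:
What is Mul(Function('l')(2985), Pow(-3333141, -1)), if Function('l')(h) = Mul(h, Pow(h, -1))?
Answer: Rational(-1, 3333141) ≈ -3.0002e-7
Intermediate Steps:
Function('l')(h) = 1
Mul(Function('l')(2985), Pow(-3333141, -1)) = Mul(1, Pow(-3333141, -1)) = Mul(1, Rational(-1, 3333141)) = Rational(-1, 3333141)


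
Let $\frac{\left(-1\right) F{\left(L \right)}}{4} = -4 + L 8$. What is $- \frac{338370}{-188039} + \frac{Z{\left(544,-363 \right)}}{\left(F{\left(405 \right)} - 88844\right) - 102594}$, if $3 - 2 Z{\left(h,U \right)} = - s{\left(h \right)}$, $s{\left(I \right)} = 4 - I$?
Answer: $\frac{138414451623}{76863573796} \approx 1.8008$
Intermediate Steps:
$F{\left(L \right)} = 16 - 32 L$ ($F{\left(L \right)} = - 4 \left(-4 + L 8\right) = - 4 \left(-4 + 8 L\right) = 16 - 32 L$)
$Z{\left(h,U \right)} = \frac{7}{2} - \frac{h}{2}$ ($Z{\left(h,U \right)} = \frac{3}{2} - \frac{\left(-1\right) \left(4 - h\right)}{2} = \frac{3}{2} - \frac{-4 + h}{2} = \frac{3}{2} - \left(-2 + \frac{h}{2}\right) = \frac{7}{2} - \frac{h}{2}$)
$- \frac{338370}{-188039} + \frac{Z{\left(544,-363 \right)}}{\left(F{\left(405 \right)} - 88844\right) - 102594} = - \frac{338370}{-188039} + \frac{\frac{7}{2} - 272}{\left(\left(16 - 12960\right) - 88844\right) - 102594} = \left(-338370\right) \left(- \frac{1}{188039}\right) + \frac{\frac{7}{2} - 272}{\left(\left(16 - 12960\right) - 88844\right) - 102594} = \frac{338370}{188039} - \frac{537}{2 \left(\left(-12944 - 88844\right) - 102594\right)} = \frac{338370}{188039} - \frac{537}{2 \left(-101788 - 102594\right)} = \frac{338370}{188039} - \frac{537}{2 \left(-204382\right)} = \frac{338370}{188039} - - \frac{537}{408764} = \frac{338370}{188039} + \frac{537}{408764} = \frac{138414451623}{76863573796}$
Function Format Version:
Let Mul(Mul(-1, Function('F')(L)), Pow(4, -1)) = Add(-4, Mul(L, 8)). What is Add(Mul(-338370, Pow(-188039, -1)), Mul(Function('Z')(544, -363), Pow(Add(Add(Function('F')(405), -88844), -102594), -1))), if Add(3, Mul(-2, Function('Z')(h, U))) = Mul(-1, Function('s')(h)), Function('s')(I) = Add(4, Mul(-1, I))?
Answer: Rational(138414451623, 76863573796) ≈ 1.8008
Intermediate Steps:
Function('F')(L) = Add(16, Mul(-32, L)) (Function('F')(L) = Mul(-4, Add(-4, Mul(L, 8))) = Mul(-4, Add(-4, Mul(8, L))) = Add(16, Mul(-32, L)))
Function('Z')(h, U) = Add(Rational(7, 2), Mul(Rational(-1, 2), h)) (Function('Z')(h, U) = Add(Rational(3, 2), Mul(Rational(-1, 2), Mul(-1, Add(4, Mul(-1, h))))) = Add(Rational(3, 2), Mul(Rational(-1, 2), Add(-4, h))) = Add(Rational(3, 2), Add(2, Mul(Rational(-1, 2), h))) = Add(Rational(7, 2), Mul(Rational(-1, 2), h)))
Add(Mul(-338370, Pow(-188039, -1)), Mul(Function('Z')(544, -363), Pow(Add(Add(Function('F')(405), -88844), -102594), -1))) = Add(Mul(-338370, Pow(-188039, -1)), Mul(Add(Rational(7, 2), Mul(Rational(-1, 2), 544)), Pow(Add(Add(Add(16, Mul(-32, 405)), -88844), -102594), -1))) = Add(Mul(-338370, Rational(-1, 188039)), Mul(Add(Rational(7, 2), -272), Pow(Add(Add(Add(16, -12960), -88844), -102594), -1))) = Add(Rational(338370, 188039), Mul(Rational(-537, 2), Pow(Add(Add(-12944, -88844), -102594), -1))) = Add(Rational(338370, 188039), Mul(Rational(-537, 2), Pow(Add(-101788, -102594), -1))) = Add(Rational(338370, 188039), Mul(Rational(-537, 2), Pow(-204382, -1))) = Add(Rational(338370, 188039), Mul(Rational(-537, 2), Rational(-1, 204382))) = Add(Rational(338370, 188039), Rational(537, 408764)) = Rational(138414451623, 76863573796)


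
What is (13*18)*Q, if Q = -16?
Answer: -3744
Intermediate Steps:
(13*18)*Q = (13*18)*(-16) = 234*(-16) = -3744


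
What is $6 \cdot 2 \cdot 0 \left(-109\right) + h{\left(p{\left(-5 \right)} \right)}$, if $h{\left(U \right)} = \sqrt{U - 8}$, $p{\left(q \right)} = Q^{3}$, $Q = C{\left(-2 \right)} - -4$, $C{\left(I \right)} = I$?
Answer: $0$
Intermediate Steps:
$Q = 2$ ($Q = -2 - -4 = -2 + 4 = 2$)
$p{\left(q \right)} = 8$ ($p{\left(q \right)} = 2^{3} = 8$)
$h{\left(U \right)} = \sqrt{-8 + U}$
$6 \cdot 2 \cdot 0 \left(-109\right) + h{\left(p{\left(-5 \right)} \right)} = 6 \cdot 2 \cdot 0 \left(-109\right) + \sqrt{-8 + 8} = 12 \cdot 0 \left(-109\right) + \sqrt{0} = 0 \left(-109\right) + 0 = 0 + 0 = 0$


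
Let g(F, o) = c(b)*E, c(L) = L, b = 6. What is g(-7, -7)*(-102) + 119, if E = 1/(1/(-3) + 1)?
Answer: -799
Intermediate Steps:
E = 3/2 (E = 1/(1*(-⅓) + 1) = 1/(-⅓ + 1) = 1/(⅔) = 3/2 ≈ 1.5000)
g(F, o) = 9 (g(F, o) = 6*(3/2) = 9)
g(-7, -7)*(-102) + 119 = 9*(-102) + 119 = -918 + 119 = -799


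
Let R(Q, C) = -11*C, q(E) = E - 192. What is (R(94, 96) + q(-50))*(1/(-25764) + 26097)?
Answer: -436363656443/12882 ≈ -3.3874e+7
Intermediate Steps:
q(E) = -192 + E
(R(94, 96) + q(-50))*(1/(-25764) + 26097) = (-11*96 + (-192 - 50))*(1/(-25764) + 26097) = (-1056 - 242)*(-1/25764 + 26097) = -1298*672363107/25764 = -436363656443/12882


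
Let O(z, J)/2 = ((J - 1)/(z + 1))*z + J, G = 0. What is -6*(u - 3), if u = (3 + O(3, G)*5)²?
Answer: -207/2 ≈ -103.50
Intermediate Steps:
O(z, J) = 2*J + 2*z*(-1 + J)/(1 + z) (O(z, J) = 2*(((J - 1)/(z + 1))*z + J) = 2*(((-1 + J)/(1 + z))*z + J) = 2*(z*(-1 + J)/(1 + z) + J) = 2*(J + z*(-1 + J)/(1 + z)) = 2*J + 2*z*(-1 + J)/(1 + z))
u = 81/4 (u = (3 + (2*(0 - 1*3 + 2*0*3)/(1 + 3))*5)² = (3 + (2*(0 - 3 + 0)/4)*5)² = (3 + (2*(¼)*(-3))*5)² = (3 - 3/2*5)² = (3 - 15/2)² = (-9/2)² = 81/4 ≈ 20.250)
-6*(u - 3) = -6*(81/4 - 3) = -6*69/4 = -207/2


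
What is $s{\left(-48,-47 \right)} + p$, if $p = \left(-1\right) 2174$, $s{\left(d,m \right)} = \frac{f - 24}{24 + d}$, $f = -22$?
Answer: $- \frac{26065}{12} \approx -2172.1$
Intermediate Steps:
$s{\left(d,m \right)} = - \frac{46}{24 + d}$ ($s{\left(d,m \right)} = \frac{-22 - 24}{24 + d} = - \frac{46}{24 + d}$)
$p = -2174$
$s{\left(-48,-47 \right)} + p = - \frac{46}{24 - 48} - 2174 = - \frac{46}{-24} - 2174 = \left(-46\right) \left(- \frac{1}{24}\right) - 2174 = \frac{23}{12} - 2174 = - \frac{26065}{12}$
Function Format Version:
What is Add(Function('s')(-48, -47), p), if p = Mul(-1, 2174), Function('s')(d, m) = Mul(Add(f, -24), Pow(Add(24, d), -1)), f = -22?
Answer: Rational(-26065, 12) ≈ -2172.1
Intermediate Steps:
Function('s')(d, m) = Mul(-46, Pow(Add(24, d), -1)) (Function('s')(d, m) = Mul(Add(-22, -24), Pow(Add(24, d), -1)) = Mul(-46, Pow(Add(24, d), -1)))
p = -2174
Add(Function('s')(-48, -47), p) = Add(Mul(-46, Pow(Add(24, -48), -1)), -2174) = Add(Mul(-46, Pow(-24, -1)), -2174) = Add(Mul(-46, Rational(-1, 24)), -2174) = Add(Rational(23, 12), -2174) = Rational(-26065, 12)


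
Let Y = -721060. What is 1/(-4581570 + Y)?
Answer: -1/5302630 ≈ -1.8859e-7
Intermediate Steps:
1/(-4581570 + Y) = 1/(-4581570 - 721060) = 1/(-5302630) = -1/5302630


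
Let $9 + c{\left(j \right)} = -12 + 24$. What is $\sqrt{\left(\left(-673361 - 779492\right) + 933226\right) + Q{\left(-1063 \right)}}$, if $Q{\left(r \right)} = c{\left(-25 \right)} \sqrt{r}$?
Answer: $\sqrt{-519627 + 3 i \sqrt{1063}} \approx 0.068 + 720.85 i$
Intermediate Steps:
$c{\left(j \right)} = 3$ ($c{\left(j \right)} = -9 + \left(-12 + 24\right) = -9 + 12 = 3$)
$Q{\left(r \right)} = 3 \sqrt{r}$
$\sqrt{\left(\left(-673361 - 779492\right) + 933226\right) + Q{\left(-1063 \right)}} = \sqrt{\left(\left(-673361 - 779492\right) + 933226\right) + 3 \sqrt{-1063}} = \sqrt{\left(-1452853 + 933226\right) + 3 i \sqrt{1063}} = \sqrt{-519627 + 3 i \sqrt{1063}}$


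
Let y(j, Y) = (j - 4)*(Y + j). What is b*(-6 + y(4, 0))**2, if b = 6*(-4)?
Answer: -864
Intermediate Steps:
y(j, Y) = (-4 + j)*(Y + j)
b = -24
b*(-6 + y(4, 0))**2 = -24*(-6 + (4**2 - 4*0 - 4*4 + 0*4))**2 = -24*(-6 + (16 + 0 - 16 + 0))**2 = -24*(-6 + 0)**2 = -24*(-6)**2 = -24*36 = -864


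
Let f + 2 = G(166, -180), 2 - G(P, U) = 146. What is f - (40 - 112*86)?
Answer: 9446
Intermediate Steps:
G(P, U) = -144 (G(P, U) = 2 - 1*146 = 2 - 146 = -144)
f = -146 (f = -2 - 144 = -146)
f - (40 - 112*86) = -146 - (40 - 112*86) = -146 - (40 - 9632) = -146 - 1*(-9592) = -146 + 9592 = 9446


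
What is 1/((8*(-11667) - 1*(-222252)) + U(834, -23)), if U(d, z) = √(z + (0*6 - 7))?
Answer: 21486/2769889181 - I*√30/16619335086 ≈ 7.757e-6 - 3.2957e-10*I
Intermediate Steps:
U(d, z) = √(-7 + z) (U(d, z) = √(z + (0 - 7)) = √(z - 7) = √(-7 + z))
1/((8*(-11667) - 1*(-222252)) + U(834, -23)) = 1/((8*(-11667) - 1*(-222252)) + √(-7 - 23)) = 1/((-93336 + 222252) + √(-30)) = 1/(128916 + I*√30)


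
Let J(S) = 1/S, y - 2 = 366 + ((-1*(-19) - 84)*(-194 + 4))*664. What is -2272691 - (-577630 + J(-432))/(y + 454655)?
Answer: -1213987970612345/534163248 ≈ -2.2727e+6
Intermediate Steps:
y = 8200768 (y = 2 + (366 + ((-1*(-19) - 84)*(-194 + 4))*664) = 2 + (366 + ((19 - 84)*(-190))*664) = 2 + (366 - 65*(-190)*664) = 2 + (366 + 12350*664) = 2 + (366 + 8200400) = 2 + 8200766 = 8200768)
-2272691 - (-577630 + J(-432))/(y + 454655) = -2272691 - (-577630 + 1/(-432))/(8200768 + 454655) = -2272691 - (-577630 - 1/432)/8655423 = -2272691 - (-249536161)/(432*8655423) = -2272691 - 1*(-35648023/534163248) = -2272691 + 35648023/534163248 = -1213987970612345/534163248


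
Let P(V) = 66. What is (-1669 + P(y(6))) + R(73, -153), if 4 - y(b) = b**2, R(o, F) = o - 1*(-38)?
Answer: -1492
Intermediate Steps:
R(o, F) = 38 + o (R(o, F) = o + 38 = 38 + o)
y(b) = 4 - b**2
(-1669 + P(y(6))) + R(73, -153) = (-1669 + 66) + (38 + 73) = -1603 + 111 = -1492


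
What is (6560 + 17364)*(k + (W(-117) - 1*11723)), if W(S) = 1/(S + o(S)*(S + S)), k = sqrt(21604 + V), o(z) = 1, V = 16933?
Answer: -98441853176/351 + 23924*sqrt(38537) ≈ -2.7576e+8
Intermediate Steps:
k = sqrt(38537) (k = sqrt(21604 + 16933) = sqrt(38537) ≈ 196.31)
W(S) = 1/(3*S) (W(S) = 1/(S + 1*(S + S)) = 1/(S + 1*(2*S)) = 1/(S + 2*S) = 1/(3*S))
(6560 + 17364)*(k + (W(-117) - 1*11723)) = (6560 + 17364)*(sqrt(38537) + ((1/3)/(-117) - 1*11723)) = 23924*(sqrt(38537) + ((1/3)*(-1/117) - 11723)) = 23924*(sqrt(38537) + (-1/351 - 11723)) = 23924*(sqrt(38537) - 4114774/351) = 23924*(-4114774/351 + sqrt(38537)) = -98441853176/351 + 23924*sqrt(38537)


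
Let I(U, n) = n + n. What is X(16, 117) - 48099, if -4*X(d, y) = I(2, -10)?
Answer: -48094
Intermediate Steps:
I(U, n) = 2*n
X(d, y) = 5 (X(d, y) = -(-10)/2 = -¼*(-20) = 5)
X(16, 117) - 48099 = 5 - 48099 = -48094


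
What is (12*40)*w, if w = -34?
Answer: -16320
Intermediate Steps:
(12*40)*w = (12*40)*(-34) = 480*(-34) = -16320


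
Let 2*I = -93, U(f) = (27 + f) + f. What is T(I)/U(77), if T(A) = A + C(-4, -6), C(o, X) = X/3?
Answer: -97/362 ≈ -0.26796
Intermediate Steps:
C(o, X) = X/3 (C(o, X) = X*(⅓) = X/3)
U(f) = 27 + 2*f
I = -93/2 (I = (½)*(-93) = -93/2 ≈ -46.500)
T(A) = -2 + A (T(A) = A + (⅓)*(-6) = A - 2 = -2 + A)
T(I)/U(77) = (-2 - 93/2)/(27 + 2*77) = -97/(2*(27 + 154)) = -97/2/181 = -97/2*1/181 = -97/362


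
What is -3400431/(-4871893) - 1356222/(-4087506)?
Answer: 3417775097222/3318981978143 ≈ 1.0298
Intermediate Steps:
-3400431/(-4871893) - 1356222/(-4087506) = -3400431*(-1/4871893) - 1356222*(-1/4087506) = 3400431/4871893 + 226037/681251 = 3417775097222/3318981978143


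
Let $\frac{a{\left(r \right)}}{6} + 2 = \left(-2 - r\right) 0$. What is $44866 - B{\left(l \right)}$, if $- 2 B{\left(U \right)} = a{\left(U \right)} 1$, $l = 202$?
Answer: $44860$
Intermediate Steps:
$a{\left(r \right)} = -12$ ($a{\left(r \right)} = -12 + 6 \left(-2 - r\right) 0 = -12 + 6 \cdot 0 = -12 + 0 = -12$)
$B{\left(U \right)} = 6$ ($B{\left(U \right)} = - \frac{\left(-12\right) 1}{2} = \left(- \frac{1}{2}\right) \left(-12\right) = 6$)
$44866 - B{\left(l \right)} = 44866 - 6 = 44860$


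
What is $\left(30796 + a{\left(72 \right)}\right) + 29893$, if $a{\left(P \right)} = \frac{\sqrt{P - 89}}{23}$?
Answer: $60689 + \frac{i \sqrt{17}}{23} \approx 60689.0 + 0.17927 i$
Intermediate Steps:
$a{\left(P \right)} = \frac{\sqrt{-89 + P}}{23}$ ($a{\left(P \right)} = \sqrt{-89 + P} \frac{1}{23} = \frac{\sqrt{-89 + P}}{23}$)
$\left(30796 + a{\left(72 \right)}\right) + 29893 = \left(30796 + \frac{\sqrt{-89 + 72}}{23}\right) + 29893 = \left(30796 + \frac{\sqrt{-17}}{23}\right) + 29893 = \left(30796 + \frac{i \sqrt{17}}{23}\right) + 29893 = 60689 + \frac{i \sqrt{17}}{23}$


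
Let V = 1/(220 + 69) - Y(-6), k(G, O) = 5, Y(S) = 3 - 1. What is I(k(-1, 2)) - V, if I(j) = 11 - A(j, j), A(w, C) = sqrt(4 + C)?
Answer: 2889/289 ≈ 9.9965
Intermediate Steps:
Y(S) = 2
I(j) = 11 - sqrt(4 + j)
V = -577/289 (V = 1/(220 + 69) - 1*2 = 1/289 - 2 = -577/289 ≈ -1.9965)
I(k(-1, 2)) - V = (11 - sqrt(4 + 5)) - 1*(-577/289) = (11 - sqrt(9)) + 577/289 = (11 - 1*3) + 577/289 = (11 - 3) + 577/289 = 8 + 577/289 = 2889/289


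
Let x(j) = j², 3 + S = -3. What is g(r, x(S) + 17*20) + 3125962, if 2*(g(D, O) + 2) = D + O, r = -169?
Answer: 6252127/2 ≈ 3.1261e+6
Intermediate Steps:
S = -6 (S = -3 - 3 = -6)
g(D, O) = -2 + D/2 + O/2 (g(D, O) = -2 + (D + O)/2 = -2 + (D/2 + O/2) = -2 + D/2 + O/2)
g(r, x(S) + 17*20) + 3125962 = (-2 + (½)*(-169) + ((-6)² + 17*20)/2) + 3125962 = (-2 - 169/2 + (36 + 340)/2) + 3125962 = (-2 - 169/2 + (½)*376) + 3125962 = (-2 - 169/2 + 188) + 3125962 = 203/2 + 3125962 = 6252127/2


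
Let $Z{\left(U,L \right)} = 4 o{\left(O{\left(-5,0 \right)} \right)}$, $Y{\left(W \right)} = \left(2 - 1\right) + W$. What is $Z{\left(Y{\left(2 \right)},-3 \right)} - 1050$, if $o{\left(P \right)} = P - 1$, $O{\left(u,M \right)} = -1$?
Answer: $-1058$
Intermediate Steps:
$Y{\left(W \right)} = 1 + W$
$o{\left(P \right)} = -1 + P$ ($o{\left(P \right)} = P - 1 = -1 + P$)
$Z{\left(U,L \right)} = -8$ ($Z{\left(U,L \right)} = 4 \left(-1 - 1\right) = 4 \left(-2\right) = -8$)
$Z{\left(Y{\left(2 \right)},-3 \right)} - 1050 = -8 - 1050 = -1058$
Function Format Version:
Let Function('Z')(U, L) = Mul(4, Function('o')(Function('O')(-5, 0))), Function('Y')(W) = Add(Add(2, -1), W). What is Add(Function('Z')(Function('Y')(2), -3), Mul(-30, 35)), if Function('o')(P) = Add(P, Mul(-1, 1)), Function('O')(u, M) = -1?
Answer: -1058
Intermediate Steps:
Function('Y')(W) = Add(1, W)
Function('o')(P) = Add(-1, P) (Function('o')(P) = Add(P, -1) = Add(-1, P))
Function('Z')(U, L) = -8 (Function('Z')(U, L) = Mul(4, Add(-1, -1)) = Mul(4, -2) = -8)
Add(Function('Z')(Function('Y')(2), -3), Mul(-30, 35)) = Add(-8, Mul(-30, 35)) = Add(-8, -1050) = -1058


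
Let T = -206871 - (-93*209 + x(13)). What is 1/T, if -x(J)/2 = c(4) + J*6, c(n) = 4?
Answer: -1/187270 ≈ -5.3399e-6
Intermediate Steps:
x(J) = -8 - 12*J (x(J) = -2*(4 + J*6) = -2*(4 + 6*J) = -8 - 12*J)
T = -187270 (T = -206871 - (-93*209 + (-8 - 12*13)) = -206871 - (-19437 + (-8 - 156)) = -206871 - (-19437 - 164) = -206871 - 1*(-19601) = -206871 + 19601 = -187270)
1/T = 1/(-187270) = -1/187270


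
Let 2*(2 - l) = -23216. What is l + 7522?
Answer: 19132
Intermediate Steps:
l = 11610 (l = 2 - ½*(-23216) = 2 + 11608 = 11610)
l + 7522 = 11610 + 7522 = 19132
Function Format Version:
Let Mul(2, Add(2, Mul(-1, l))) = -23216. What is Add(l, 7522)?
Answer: 19132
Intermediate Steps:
l = 11610 (l = Add(2, Mul(Rational(-1, 2), -23216)) = Add(2, 11608) = 11610)
Add(l, 7522) = Add(11610, 7522) = 19132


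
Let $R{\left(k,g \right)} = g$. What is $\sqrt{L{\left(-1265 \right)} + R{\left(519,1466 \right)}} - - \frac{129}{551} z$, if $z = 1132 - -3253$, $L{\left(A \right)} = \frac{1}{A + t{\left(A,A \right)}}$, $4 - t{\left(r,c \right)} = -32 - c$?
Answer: $\frac{565665}{551} + \frac{\sqrt{9118570282}}{2494} \approx 1064.9$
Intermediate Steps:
$t{\left(r,c \right)} = 36 + c$ ($t{\left(r,c \right)} = 4 - \left(-32 - c\right) = 4 + \left(32 + c\right) = 36 + c$)
$L{\left(A \right)} = \frac{1}{36 + 2 A}$ ($L{\left(A \right)} = \frac{1}{A + \left(36 + A\right)} = \frac{1}{36 + 2 A}$)
$z = 4385$ ($z = 1132 + 3253 = 4385$)
$\sqrt{L{\left(-1265 \right)} + R{\left(519,1466 \right)}} - - \frac{129}{551} z = \sqrt{\frac{1}{2 \left(18 - 1265\right)} + 1466} - - \frac{129}{551} \cdot 4385 = \sqrt{\frac{1}{2 \left(-1247\right)} + 1466} - \left(-129\right) \frac{1}{551} \cdot 4385 = \sqrt{\frac{1}{2} \left(- \frac{1}{1247}\right) + 1466} - \left(- \frac{129}{551}\right) 4385 = \sqrt{- \frac{1}{2494} + 1466} - - \frac{565665}{551} = \sqrt{\frac{3656203}{2494}} + \frac{565665}{551} = \frac{\sqrt{9118570282}}{2494} + \frac{565665}{551} = \frac{565665}{551} + \frac{\sqrt{9118570282}}{2494}$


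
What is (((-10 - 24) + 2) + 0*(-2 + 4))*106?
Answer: -3392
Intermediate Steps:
(((-10 - 24) + 2) + 0*(-2 + 4))*106 = ((-34 + 2) + 0*2)*106 = (-32 + 0)*106 = -32*106 = -3392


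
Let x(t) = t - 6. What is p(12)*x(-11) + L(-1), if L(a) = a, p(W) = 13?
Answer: -222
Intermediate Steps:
x(t) = -6 + t
p(12)*x(-11) + L(-1) = 13*(-6 - 11) - 1 = 13*(-17) - 1 = -221 - 1 = -222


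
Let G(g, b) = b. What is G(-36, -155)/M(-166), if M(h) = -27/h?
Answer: -25730/27 ≈ -952.96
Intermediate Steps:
G(-36, -155)/M(-166) = -155/((-27/(-166))) = -155/((-27*(-1/166))) = -155/27/166 = -155*166/27 = -25730/27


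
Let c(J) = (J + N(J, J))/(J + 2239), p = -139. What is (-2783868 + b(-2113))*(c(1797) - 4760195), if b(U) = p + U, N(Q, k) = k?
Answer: 13381834260511780/1009 ≈ 1.3262e+13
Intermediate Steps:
b(U) = -139 + U
c(J) = 2*J/(2239 + J) (c(J) = (J + J)/(J + 2239) = (2*J)/(2239 + J) = 2*J/(2239 + J))
(-2783868 + b(-2113))*(c(1797) - 4760195) = (-2783868 + (-139 - 2113))*(2*1797/(2239 + 1797) - 4760195) = (-2783868 - 2252)*(2*1797/4036 - 4760195) = -2786120*(2*1797*(1/4036) - 4760195) = -2786120*(1797/2018 - 4760195) = -2786120*(-9606071713/2018) = 13381834260511780/1009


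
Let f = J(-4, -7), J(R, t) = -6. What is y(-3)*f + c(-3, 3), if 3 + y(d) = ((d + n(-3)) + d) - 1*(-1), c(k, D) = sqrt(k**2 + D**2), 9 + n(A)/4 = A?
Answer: 336 + 3*sqrt(2) ≈ 340.24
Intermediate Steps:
f = -6
n(A) = -36 + 4*A
c(k, D) = sqrt(D**2 + k**2)
y(d) = -50 + 2*d (y(d) = -3 + (((d + (-36 + 4*(-3))) + d) - 1*(-1)) = -3 + (((d + (-36 - 12)) + d) + 1) = -3 + (((d - 48) + d) + 1) = -3 + (((-48 + d) + d) + 1) = -3 + ((-48 + 2*d) + 1) = -3 + (-47 + 2*d) = -50 + 2*d)
y(-3)*f + c(-3, 3) = (-50 + 2*(-3))*(-6) + sqrt(3**2 + (-3)**2) = (-50 - 6)*(-6) + sqrt(9 + 9) = -56*(-6) + sqrt(18) = 336 + 3*sqrt(2)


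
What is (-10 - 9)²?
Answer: 361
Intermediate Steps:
(-10 - 9)² = (-19)² = 361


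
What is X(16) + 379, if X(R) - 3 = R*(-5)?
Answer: 302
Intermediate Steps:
X(R) = 3 - 5*R (X(R) = 3 + R*(-5) = 3 - 5*R)
X(16) + 379 = (3 - 5*16) + 379 = (3 - 80) + 379 = -77 + 379 = 302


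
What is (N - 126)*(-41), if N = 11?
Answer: 4715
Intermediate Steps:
(N - 126)*(-41) = (11 - 126)*(-41) = -115*(-41) = 4715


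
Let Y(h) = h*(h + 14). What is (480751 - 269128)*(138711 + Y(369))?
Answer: 59262481674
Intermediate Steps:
Y(h) = h*(14 + h)
(480751 - 269128)*(138711 + Y(369)) = (480751 - 269128)*(138711 + 369*(14 + 369)) = 211623*(138711 + 369*383) = 211623*(138711 + 141327) = 211623*280038 = 59262481674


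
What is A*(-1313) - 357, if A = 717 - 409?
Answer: -404761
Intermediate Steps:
A = 308
A*(-1313) - 357 = 308*(-1313) - 357 = -404404 - 357 = -404761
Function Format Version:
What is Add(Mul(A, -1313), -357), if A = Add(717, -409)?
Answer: -404761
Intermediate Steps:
A = 308
Add(Mul(A, -1313), -357) = Add(Mul(308, -1313), -357) = Add(-404404, -357) = -404761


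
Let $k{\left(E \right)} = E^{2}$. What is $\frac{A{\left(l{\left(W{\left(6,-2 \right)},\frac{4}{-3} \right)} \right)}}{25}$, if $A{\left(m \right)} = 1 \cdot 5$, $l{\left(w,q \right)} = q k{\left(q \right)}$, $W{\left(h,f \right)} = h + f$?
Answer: $\frac{1}{5} \approx 0.2$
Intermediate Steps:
$W{\left(h,f \right)} = f + h$
$l{\left(w,q \right)} = q^{3}$ ($l{\left(w,q \right)} = q q^{2} = q^{3}$)
$A{\left(m \right)} = 5$
$\frac{A{\left(l{\left(W{\left(6,-2 \right)},\frac{4}{-3} \right)} \right)}}{25} = \frac{1}{25} \cdot 5 = \frac{1}{5}$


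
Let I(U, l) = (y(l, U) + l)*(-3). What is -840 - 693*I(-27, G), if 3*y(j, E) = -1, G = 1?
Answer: 546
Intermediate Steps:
y(j, E) = -⅓ (y(j, E) = (⅓)*(-1) = -⅓)
I(U, l) = 1 - 3*l (I(U, l) = (-⅓ + l)*(-3) = 1 - 3*l)
-840 - 693*I(-27, G) = -840 - 693*(1 - 3*1) = -840 - 693*(1 - 3) = -840 - 693*(-2) = -840 + 1386 = 546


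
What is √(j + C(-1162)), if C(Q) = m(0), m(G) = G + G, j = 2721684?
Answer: 2*√680421 ≈ 1649.8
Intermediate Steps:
m(G) = 2*G
C(Q) = 0 (C(Q) = 2*0 = 0)
√(j + C(-1162)) = √(2721684 + 0) = √2721684 = 2*√680421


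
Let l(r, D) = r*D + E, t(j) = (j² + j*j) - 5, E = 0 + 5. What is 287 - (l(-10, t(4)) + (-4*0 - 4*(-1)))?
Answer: 548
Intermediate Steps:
E = 5
t(j) = -5 + 2*j² (t(j) = (j² + j²) - 5 = 2*j² - 5 = -5 + 2*j²)
l(r, D) = 5 + D*r (l(r, D) = r*D + 5 = D*r + 5 = 5 + D*r)
287 - (l(-10, t(4)) + (-4*0 - 4*(-1))) = 287 - ((5 + (-5 + 2*4²)*(-10)) + (-4*0 - 4*(-1))) = 287 - ((5 + (-5 + 2*16)*(-10)) + (0 + 4)) = 287 - ((5 + (-5 + 32)*(-10)) + 4) = 287 - ((5 + 27*(-10)) + 4) = 287 - ((5 - 270) + 4) = 287 - (-265 + 4) = 287 - 1*(-261) = 287 + 261 = 548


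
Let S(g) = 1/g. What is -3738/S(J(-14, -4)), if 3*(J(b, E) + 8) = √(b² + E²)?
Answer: 29904 - 2492*√53 ≈ 11762.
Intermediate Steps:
J(b, E) = -8 + √(E² + b²)/3 (J(b, E) = -8 + √(b² + E²)/3 = -8 + √(E² + b²)/3)
-3738/S(J(-14, -4)) = -(-29904 + 1246*√((-4)² + (-14)²)) = -(-29904 + 1246*√(16 + 196)) = -(-29904 + 2492*√53) = -3738*(-8 + 2*√53/3) = 29904 - 2492*√53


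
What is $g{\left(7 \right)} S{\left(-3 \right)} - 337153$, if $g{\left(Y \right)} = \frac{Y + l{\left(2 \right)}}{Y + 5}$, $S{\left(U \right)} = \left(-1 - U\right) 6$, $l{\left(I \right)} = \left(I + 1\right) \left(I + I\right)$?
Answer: $-337134$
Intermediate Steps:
$l{\left(I \right)} = 2 I \left(1 + I\right)$ ($l{\left(I \right)} = \left(1 + I\right) 2 I = 2 I \left(1 + I\right)$)
$S{\left(U \right)} = -6 - 6 U$
$g{\left(Y \right)} = \frac{12 + Y}{5 + Y}$ ($g{\left(Y \right)} = \frac{Y + 2 \cdot 2 \left(1 + 2\right)}{Y + 5} = \frac{Y + 2 \cdot 2 \cdot 3}{5 + Y} = \frac{Y + 12}{5 + Y} = \frac{12 + Y}{5 + Y}$)
$g{\left(7 \right)} S{\left(-3 \right)} - 337153 = \frac{12 + 7}{5 + 7} \left(-6 - -18\right) - 337153 = \frac{1}{12} \cdot 19 \left(-6 + 18\right) - 337153 = \frac{1}{12} \cdot 19 \cdot 12 - 337153 = \frac{19}{12} \cdot 12 - 337153 = 19 - 337153 = -337134$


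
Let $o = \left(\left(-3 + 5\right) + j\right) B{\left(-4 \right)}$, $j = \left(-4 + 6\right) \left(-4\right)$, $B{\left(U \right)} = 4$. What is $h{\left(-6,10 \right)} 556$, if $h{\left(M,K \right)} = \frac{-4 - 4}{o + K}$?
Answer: $\frac{2224}{7} \approx 317.71$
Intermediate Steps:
$j = -8$ ($j = 2 \left(-4\right) = -8$)
$o = -24$ ($o = \left(\left(-3 + 5\right) - 8\right) 4 = \left(2 - 8\right) 4 = \left(-6\right) 4 = -24$)
$h{\left(M,K \right)} = - \frac{8}{-24 + K}$ ($h{\left(M,K \right)} = \frac{-4 - 4}{-24 + K} = - \frac{8}{-24 + K}$)
$h{\left(-6,10 \right)} 556 = - \frac{8}{-24 + 10} \cdot 556 = - \frac{8}{-14} \cdot 556 = \left(-8\right) \left(- \frac{1}{14}\right) 556 = \frac{4}{7} \cdot 556 = \frac{2224}{7}$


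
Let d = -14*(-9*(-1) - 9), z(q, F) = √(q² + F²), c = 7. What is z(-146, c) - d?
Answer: √21365 ≈ 146.17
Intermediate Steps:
z(q, F) = √(F² + q²)
d = 0 (d = -14*(9 - 9) = -14*0 = 0)
z(-146, c) - d = √(7² + (-146)²) - 1*0 = √(49 + 21316) + 0 = √21365 + 0 = √21365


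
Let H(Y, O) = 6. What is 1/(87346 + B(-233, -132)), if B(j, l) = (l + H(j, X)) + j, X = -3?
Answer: 1/86987 ≈ 1.1496e-5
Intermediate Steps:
B(j, l) = 6 + j + l (B(j, l) = (l + 6) + j = (6 + l) + j = 6 + j + l)
1/(87346 + B(-233, -132)) = 1/(87346 + (6 - 233 - 132)) = 1/(87346 - 359) = 1/86987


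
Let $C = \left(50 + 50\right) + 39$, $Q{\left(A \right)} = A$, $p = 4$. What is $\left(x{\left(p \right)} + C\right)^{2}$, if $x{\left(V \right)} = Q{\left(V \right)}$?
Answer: $20449$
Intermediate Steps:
$x{\left(V \right)} = V$
$C = 139$ ($C = 100 + 39 = 139$)
$\left(x{\left(p \right)} + C\right)^{2} = \left(4 + 139\right)^{2} = 143^{2} = 20449$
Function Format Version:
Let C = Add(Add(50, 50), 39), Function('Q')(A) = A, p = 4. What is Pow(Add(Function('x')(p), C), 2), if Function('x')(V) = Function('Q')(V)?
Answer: 20449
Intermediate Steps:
Function('x')(V) = V
C = 139 (C = Add(100, 39) = 139)
Pow(Add(Function('x')(p), C), 2) = Pow(Add(4, 139), 2) = Pow(143, 2) = 20449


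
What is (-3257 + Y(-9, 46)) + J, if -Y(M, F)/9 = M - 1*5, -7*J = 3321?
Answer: -25238/7 ≈ -3605.4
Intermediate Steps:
J = -3321/7 (J = -⅐*3321 = -3321/7 ≈ -474.43)
Y(M, F) = 45 - 9*M (Y(M, F) = -9*(M - 1*5) = -9*(M - 5) = -9*(-5 + M) = 45 - 9*M)
(-3257 + Y(-9, 46)) + J = (-3257 + (45 - 9*(-9))) - 3321/7 = (-3257 + (45 + 81)) - 3321/7 = (-3257 + 126) - 3321/7 = -3131 - 3321/7 = -25238/7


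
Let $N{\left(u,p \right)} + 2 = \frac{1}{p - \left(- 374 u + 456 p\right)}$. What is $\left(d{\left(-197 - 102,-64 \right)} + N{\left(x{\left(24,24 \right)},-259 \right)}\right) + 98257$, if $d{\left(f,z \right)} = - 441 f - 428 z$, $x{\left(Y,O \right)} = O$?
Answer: $\frac{32657168427}{126821} \approx 2.5751 \cdot 10^{5}$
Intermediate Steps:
$N{\left(u,p \right)} = -2 + \frac{1}{- 455 p + 374 u}$ ($N{\left(u,p \right)} = -2 + \frac{1}{p - \left(- 374 u + 456 p\right)} = -2 + \frac{1}{- 455 p + 374 u}$)
$\left(d{\left(-197 - 102,-64 \right)} + N{\left(x{\left(24,24 \right)},-259 \right)}\right) + 98257 = \left(\left(- 441 \left(-197 - 102\right) - -27392\right) + \frac{-1 - -235690 + 748 \cdot 24}{\left(-374\right) 24 + 455 \left(-259\right)}\right) + 98257 = \left(\left(- 441 \left(-197 - 102\right) + 27392\right) + \frac{-1 + 235690 + 17952}{-8976 - 117845}\right) + 98257 = \left(\left(\left(-441\right) \left(-299\right) + 27392\right) + \frac{1}{-126821} \cdot 253641\right) + 98257 = \left(\left(131859 + 27392\right) - \frac{253641}{126821}\right) + 98257 = \left(159251 - \frac{253641}{126821}\right) + 98257 = \frac{20196117430}{126821} + 98257 = \frac{32657168427}{126821}$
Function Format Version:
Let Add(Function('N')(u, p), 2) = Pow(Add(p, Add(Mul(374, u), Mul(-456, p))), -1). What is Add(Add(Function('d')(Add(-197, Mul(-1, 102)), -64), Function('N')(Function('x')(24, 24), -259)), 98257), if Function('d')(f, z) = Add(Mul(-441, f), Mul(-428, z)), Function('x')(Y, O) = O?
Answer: Rational(32657168427, 126821) ≈ 2.5751e+5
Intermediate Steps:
Function('N')(u, p) = Add(-2, Pow(Add(Mul(-455, p), Mul(374, u)), -1)) (Function('N')(u, p) = Add(-2, Pow(Add(p, Add(Mul(374, u), Mul(-456, p))), -1)) = Add(-2, Pow(Add(p, Add(Mul(-456, p), Mul(374, u))), -1)) = Add(-2, Pow(Add(Mul(-455, p), Mul(374, u)), -1)))
Add(Add(Function('d')(Add(-197, Mul(-1, 102)), -64), Function('N')(Function('x')(24, 24), -259)), 98257) = Add(Add(Add(Mul(-441, Add(-197, Mul(-1, 102))), Mul(-428, -64)), Mul(Pow(Add(Mul(-374, 24), Mul(455, -259)), -1), Add(-1, Mul(-910, -259), Mul(748, 24)))), 98257) = Add(Add(Add(Mul(-441, Add(-197, -102)), 27392), Mul(Pow(Add(-8976, -117845), -1), Add(-1, 235690, 17952))), 98257) = Add(Add(Add(Mul(-441, -299), 27392), Mul(Pow(-126821, -1), 253641)), 98257) = Add(Add(Add(131859, 27392), Mul(Rational(-1, 126821), 253641)), 98257) = Add(Add(159251, Rational(-253641, 126821)), 98257) = Add(Rational(20196117430, 126821), 98257) = Rational(32657168427, 126821)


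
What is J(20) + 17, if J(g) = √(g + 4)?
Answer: 17 + 2*√6 ≈ 21.899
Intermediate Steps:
J(g) = √(4 + g)
J(20) + 17 = √(4 + 20) + 17 = √24 + 17 = 2*√6 + 17 = 17 + 2*√6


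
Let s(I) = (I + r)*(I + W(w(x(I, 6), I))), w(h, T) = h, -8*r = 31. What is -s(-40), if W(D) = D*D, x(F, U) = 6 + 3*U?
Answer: 23517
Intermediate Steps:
r = -31/8 (r = -⅛*31 = -31/8 ≈ -3.8750)
W(D) = D²
s(I) = (576 + I)*(-31/8 + I) (s(I) = (I - 31/8)*(I + (6 + 3*6)²) = (-31/8 + I)*(I + (6 + 18)²) = (-31/8 + I)*(I + 24²) = (-31/8 + I)*(I + 576) = (-31/8 + I)*(576 + I) = (576 + I)*(-31/8 + I))
-s(-40) = -(-2232 + (-40)² + (4577/8)*(-40)) = -(-2232 + 1600 - 22885) = -1*(-23517) = 23517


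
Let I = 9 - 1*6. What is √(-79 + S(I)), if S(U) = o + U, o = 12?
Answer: 8*I ≈ 8.0*I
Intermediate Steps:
I = 3 (I = 9 - 6 = 3)
S(U) = 12 + U
√(-79 + S(I)) = √(-79 + (12 + 3)) = √(-79 + 15) = √(-64) = 8*I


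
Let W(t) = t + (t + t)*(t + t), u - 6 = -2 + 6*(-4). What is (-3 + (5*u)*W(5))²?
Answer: 110313009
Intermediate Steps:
u = -20 (u = 6 + (-2 + 6*(-4)) = 6 + (-2 - 24) = 6 - 26 = -20)
W(t) = t + 4*t² (W(t) = t + (2*t)*(2*t) = t + 4*t²)
(-3 + (5*u)*W(5))² = (-3 + (5*(-20))*(5*(1 + 4*5)))² = (-3 - 500*(1 + 20))² = (-3 - 500*21)² = (-3 - 100*105)² = (-3 - 10500)² = (-10503)² = 110313009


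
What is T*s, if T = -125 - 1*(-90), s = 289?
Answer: -10115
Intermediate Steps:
T = -35 (T = -125 + 90 = -35)
T*s = -35*289 = -10115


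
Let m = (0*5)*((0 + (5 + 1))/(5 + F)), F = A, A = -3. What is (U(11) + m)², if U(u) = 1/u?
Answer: 1/121 ≈ 0.0082645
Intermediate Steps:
F = -3
m = 0 (m = (0*5)*((0 + (5 + 1))/(5 - 3)) = 0*((0 + 6)/2) = 0*(6*(½)) = 0*3 = 0)
(U(11) + m)² = (1/11 + 0)² = (1/11)² = 1/121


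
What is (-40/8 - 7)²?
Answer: 144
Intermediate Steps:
(-40/8 - 7)² = (-40*⅛ - 7)² = (-5 - 7)² = (-12)² = 144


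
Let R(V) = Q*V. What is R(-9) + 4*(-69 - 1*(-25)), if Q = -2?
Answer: -158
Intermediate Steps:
R(V) = -2*V
R(-9) + 4*(-69 - 1*(-25)) = -2*(-9) + 4*(-69 - 1*(-25)) = 18 + 4*(-69 + 25) = 18 + 4*(-44) = 18 - 176 = -158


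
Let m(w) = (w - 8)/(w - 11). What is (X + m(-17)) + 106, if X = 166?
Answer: 7641/28 ≈ 272.89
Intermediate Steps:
m(w) = (-8 + w)/(-11 + w)
(X + m(-17)) + 106 = (166 + (-8 - 17)/(-11 - 17)) + 106 = (166 - 25/(-28)) + 106 = (166 - 1/28*(-25)) + 106 = (166 + 25/28) + 106 = 4673/28 + 106 = 7641/28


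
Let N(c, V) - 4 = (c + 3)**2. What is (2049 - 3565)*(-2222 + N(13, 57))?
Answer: 2974392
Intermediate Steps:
N(c, V) = 4 + (3 + c)**2 (N(c, V) = 4 + (c + 3)**2 = 4 + (3 + c)**2)
(2049 - 3565)*(-2222 + N(13, 57)) = (2049 - 3565)*(-2222 + (4 + (3 + 13)**2)) = -1516*(-2222 + (4 + 16**2)) = -1516*(-2222 + (4 + 256)) = -1516*(-2222 + 260) = -1516*(-1962) = 2974392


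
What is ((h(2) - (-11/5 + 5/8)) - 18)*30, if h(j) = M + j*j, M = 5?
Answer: -891/4 ≈ -222.75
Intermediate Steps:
h(j) = 5 + j² (h(j) = 5 + j*j = 5 + j²)
((h(2) - (-11/5 + 5/8)) - 18)*30 = (((5 + 2²) - (-11/5 + 5/8)) - 18)*30 = (((5 + 4) - (-11*⅕ + 5*(⅛))) - 18)*30 = ((9 - (-11/5 + 5/8)) - 18)*30 = ((9 - 1*(-63/40)) - 18)*30 = ((9 + 63/40) - 18)*30 = (423/40 - 18)*30 = -297/40*30 = -891/4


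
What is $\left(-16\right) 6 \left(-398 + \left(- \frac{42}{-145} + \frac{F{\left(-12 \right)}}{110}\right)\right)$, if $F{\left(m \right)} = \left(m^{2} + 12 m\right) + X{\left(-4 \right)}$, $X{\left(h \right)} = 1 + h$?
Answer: $\frac{60901584}{1595} \approx 38183.0$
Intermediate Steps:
$F{\left(m \right)} = -3 + m^{2} + 12 m$ ($F{\left(m \right)} = \left(m^{2} + 12 m\right) + \left(1 - 4\right) = \left(m^{2} + 12 m\right) - 3 = -3 + m^{2} + 12 m$)
$\left(-16\right) 6 \left(-398 + \left(- \frac{42}{-145} + \frac{F{\left(-12 \right)}}{110}\right)\right) = \left(-16\right) 6 \left(-398 + \left(- \frac{42}{-145} + \frac{-3 + \left(-12\right)^{2} + 12 \left(-12\right)}{110}\right)\right) = - 96 \left(-398 + \left(\left(-42\right) \left(- \frac{1}{145}\right) + \left(-3 + 144 - 144\right) \frac{1}{110}\right)\right) = - 96 \left(-398 + \left(\frac{42}{145} - \frac{3}{110}\right)\right) = - 96 \left(-398 + \frac{837}{3190}\right) = \left(-96\right) \left(- \frac{1268783}{3190}\right) = \frac{60901584}{1595}$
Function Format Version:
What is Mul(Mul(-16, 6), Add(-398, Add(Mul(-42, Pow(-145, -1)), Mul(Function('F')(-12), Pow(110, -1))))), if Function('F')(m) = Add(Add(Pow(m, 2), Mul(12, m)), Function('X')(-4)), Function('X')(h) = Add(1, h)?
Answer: Rational(60901584, 1595) ≈ 38183.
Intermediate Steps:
Function('F')(m) = Add(-3, Pow(m, 2), Mul(12, m)) (Function('F')(m) = Add(Add(Pow(m, 2), Mul(12, m)), Add(1, -4)) = Add(Add(Pow(m, 2), Mul(12, m)), -3) = Add(-3, Pow(m, 2), Mul(12, m)))
Mul(Mul(-16, 6), Add(-398, Add(Mul(-42, Pow(-145, -1)), Mul(Function('F')(-12), Pow(110, -1))))) = Mul(Mul(-16, 6), Add(-398, Add(Mul(-42, Pow(-145, -1)), Mul(Add(-3, Pow(-12, 2), Mul(12, -12)), Pow(110, -1))))) = Mul(-96, Add(-398, Add(Mul(-42, Rational(-1, 145)), Mul(Add(-3, 144, -144), Rational(1, 110))))) = Mul(-96, Add(-398, Add(Rational(42, 145), Mul(-3, Rational(1, 110))))) = Mul(-96, Add(-398, Add(Rational(42, 145), Rational(-3, 110)))) = Mul(-96, Add(-398, Rational(837, 3190))) = Mul(-96, Rational(-1268783, 3190)) = Rational(60901584, 1595)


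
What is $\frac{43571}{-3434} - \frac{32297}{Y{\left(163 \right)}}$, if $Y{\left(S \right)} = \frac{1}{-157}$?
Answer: $\frac{1024264495}{202} \approx 5.0706 \cdot 10^{6}$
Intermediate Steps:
$Y{\left(S \right)} = - \frac{1}{157}$
$\frac{43571}{-3434} - \frac{32297}{Y{\left(163 \right)}} = \frac{43571}{-3434} - \frac{32297}{- \frac{1}{157}} = 43571 \left(- \frac{1}{3434}\right) - -5070629 = - \frac{2563}{202} + 5070629 = \frac{1024264495}{202}$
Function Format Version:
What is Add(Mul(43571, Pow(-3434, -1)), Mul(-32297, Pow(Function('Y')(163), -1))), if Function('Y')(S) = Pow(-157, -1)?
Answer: Rational(1024264495, 202) ≈ 5.0706e+6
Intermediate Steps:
Function('Y')(S) = Rational(-1, 157)
Add(Mul(43571, Pow(-3434, -1)), Mul(-32297, Pow(Function('Y')(163), -1))) = Add(Mul(43571, Pow(-3434, -1)), Mul(-32297, Pow(Rational(-1, 157), -1))) = Add(Mul(43571, Rational(-1, 3434)), Mul(-32297, -157)) = Add(Rational(-2563, 202), 5070629) = Rational(1024264495, 202)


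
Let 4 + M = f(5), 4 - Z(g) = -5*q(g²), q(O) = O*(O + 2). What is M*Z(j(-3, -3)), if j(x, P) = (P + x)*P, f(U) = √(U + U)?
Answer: -2112496 + 528124*√10 ≈ -4.4242e+5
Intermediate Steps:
q(O) = O*(2 + O)
f(U) = √2*√U (f(U) = √(2*U) = √2*√U)
j(x, P) = P*(P + x)
Z(g) = 4 + 5*g²*(2 + g²) (Z(g) = 4 - (-5)*g²*(2 + g²) = 4 + 5*g²*(2 + g²))
M = -4 + √10 (M = -4 + √2*√5 = -4 + √10 ≈ -0.83772)
M*Z(j(-3, -3)) = (-4 + √10)*(4 + 5*(-3*(-3 - 3))²*(2 + (-3*(-3 - 3))²)) = (-4 + √10)*(4 + 5*(-3*(-6))²*(2 + (-3*(-6))²)) = (-4 + √10)*(4 + 5*18²*(2 + 18²)) = (-4 + √10)*(4 + 5*324*(2 + 324)) = (-4 + √10)*(4 + 5*324*326) = (-4 + √10)*(4 + 528120) = (-4 + √10)*528124 = -2112496 + 528124*√10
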